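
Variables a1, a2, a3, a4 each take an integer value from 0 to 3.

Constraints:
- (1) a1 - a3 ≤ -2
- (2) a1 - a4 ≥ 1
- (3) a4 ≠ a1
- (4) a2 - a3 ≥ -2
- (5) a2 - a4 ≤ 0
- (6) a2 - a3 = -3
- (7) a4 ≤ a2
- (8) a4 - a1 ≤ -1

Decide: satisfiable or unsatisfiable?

Unsatisfiable

Constraints 1, 2, 4, and 5 give a4 − a2 ≥ 0, a2 − a3 ≥ -2, a3 − a1 ≥ 2, a1 − a4 ≥ 1.
Adding all 4 inequalities: the left sides telescope to 0, and the right sides sum to 0 + (-2) + 2 + 1 = 1. So 0 ≥ 1, which is false.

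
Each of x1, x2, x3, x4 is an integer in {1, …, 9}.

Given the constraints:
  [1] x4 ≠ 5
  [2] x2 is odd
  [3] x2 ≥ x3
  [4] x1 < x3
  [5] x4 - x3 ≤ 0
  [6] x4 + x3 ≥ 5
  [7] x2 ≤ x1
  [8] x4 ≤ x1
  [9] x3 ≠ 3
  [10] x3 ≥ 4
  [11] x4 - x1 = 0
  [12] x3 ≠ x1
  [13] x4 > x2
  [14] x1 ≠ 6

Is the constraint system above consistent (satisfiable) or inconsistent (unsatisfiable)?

Unsatisfiable

Constraints 3, 4, 8, and 13 give x4 ≤ x1, x1 < x3, x3 ≤ x2, x2 < x4. Chaining: x4 ≤ x1 < x3 ≤ x2 < x4, which forces x4 < x4 — impossible.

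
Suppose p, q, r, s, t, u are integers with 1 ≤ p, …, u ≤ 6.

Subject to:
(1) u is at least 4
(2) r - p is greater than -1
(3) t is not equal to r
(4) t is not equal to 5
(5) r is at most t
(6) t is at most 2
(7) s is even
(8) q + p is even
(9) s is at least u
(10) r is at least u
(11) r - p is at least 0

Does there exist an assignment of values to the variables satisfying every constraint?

From constraints 1 and 10: r ≥ u and u ≥ 4, so r ≥ 4. From constraints 5 and 6: r ≤ t and t ≤ 2, so r ≤ 2. But 2 < 4, so no value of r works.

Unsatisfiable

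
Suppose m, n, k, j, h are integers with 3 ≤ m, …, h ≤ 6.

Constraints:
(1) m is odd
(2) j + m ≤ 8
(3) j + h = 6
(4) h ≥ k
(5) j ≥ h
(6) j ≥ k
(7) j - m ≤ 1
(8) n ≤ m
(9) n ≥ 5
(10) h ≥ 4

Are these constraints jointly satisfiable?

Unsatisfiable

From constraints 5 and 10: j ≥ h ≥ 4. From constraints 8 and 9: m ≥ n ≥ 5. Hence j + m ≥ 9. But constraint 2 requires j + m ≤ 8, and 8 < 9. Contradiction.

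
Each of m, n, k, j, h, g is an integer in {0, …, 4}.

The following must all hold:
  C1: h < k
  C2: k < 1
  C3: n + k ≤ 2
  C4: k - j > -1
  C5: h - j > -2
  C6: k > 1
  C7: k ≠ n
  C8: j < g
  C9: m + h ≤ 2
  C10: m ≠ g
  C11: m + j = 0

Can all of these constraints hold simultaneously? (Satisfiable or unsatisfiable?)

From constraint 6: k ≥ 2. From constraint 2: k ≤ 0. But 0 < 2, so no value of k works.

Unsatisfiable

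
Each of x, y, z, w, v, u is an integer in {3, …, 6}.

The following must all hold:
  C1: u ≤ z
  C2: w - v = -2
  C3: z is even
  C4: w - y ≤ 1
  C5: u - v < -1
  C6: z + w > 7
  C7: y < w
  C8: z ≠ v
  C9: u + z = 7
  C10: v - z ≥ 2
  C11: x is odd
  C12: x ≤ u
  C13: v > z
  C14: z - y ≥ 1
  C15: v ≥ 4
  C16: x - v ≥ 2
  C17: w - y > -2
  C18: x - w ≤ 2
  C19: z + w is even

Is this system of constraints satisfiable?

Constraints 4, 10, 14, 16, and 18 give y − w ≥ -1, w − x ≥ -2, x − v ≥ 2, v − z ≥ 2, z − y ≥ 1.
Adding all 5 inequalities: the left sides telescope to 0, and the right sides sum to (-1) + (-2) + 2 + 2 + 1 = 2. So 0 ≥ 2, which is false.

Unsatisfiable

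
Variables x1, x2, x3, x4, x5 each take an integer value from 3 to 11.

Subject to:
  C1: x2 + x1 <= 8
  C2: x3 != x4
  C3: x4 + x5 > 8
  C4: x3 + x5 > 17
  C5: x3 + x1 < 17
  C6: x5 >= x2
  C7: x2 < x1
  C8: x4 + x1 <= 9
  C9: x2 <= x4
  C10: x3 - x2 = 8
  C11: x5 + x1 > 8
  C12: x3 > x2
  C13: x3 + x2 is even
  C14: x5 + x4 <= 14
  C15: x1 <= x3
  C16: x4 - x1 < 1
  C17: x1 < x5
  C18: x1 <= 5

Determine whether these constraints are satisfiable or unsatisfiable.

Satisfiable

Try x1 = 4, x2 = 3, x3 = 11, x4 = 4, x5 = 7.
Check constraint 1: x2 + x1 = 7; constraint 3: x4 + x5 = 11; constraint 4: x3 + x5 = 18. The remaining constraints are straightforward to verify.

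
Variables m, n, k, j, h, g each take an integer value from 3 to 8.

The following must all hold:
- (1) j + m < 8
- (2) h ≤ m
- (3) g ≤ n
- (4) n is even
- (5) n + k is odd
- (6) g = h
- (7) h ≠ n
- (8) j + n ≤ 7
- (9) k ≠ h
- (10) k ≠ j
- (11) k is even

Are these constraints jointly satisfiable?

Unsatisfiable

Constraint 4 makes n even and constraint 11 makes k even, so n + k must be even. Constraint 5 says n + k is odd — contradiction.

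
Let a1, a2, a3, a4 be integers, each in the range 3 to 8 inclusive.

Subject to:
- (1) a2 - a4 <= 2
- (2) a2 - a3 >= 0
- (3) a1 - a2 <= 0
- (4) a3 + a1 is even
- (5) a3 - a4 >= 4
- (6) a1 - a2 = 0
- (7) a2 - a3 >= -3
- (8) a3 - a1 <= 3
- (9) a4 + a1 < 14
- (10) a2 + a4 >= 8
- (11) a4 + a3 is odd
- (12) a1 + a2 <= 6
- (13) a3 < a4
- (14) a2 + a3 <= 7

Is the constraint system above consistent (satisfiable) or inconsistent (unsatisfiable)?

Constraints 1, 2, and 5 give a3 − a4 ≥ 4, a4 − a2 ≥ -2, a2 − a3 ≥ 0.
Adding all 3 inequalities: the left sides telescope to 0, and the right sides sum to 4 + (-2) + 0 = 2. So 0 ≥ 2, which is false.

Unsatisfiable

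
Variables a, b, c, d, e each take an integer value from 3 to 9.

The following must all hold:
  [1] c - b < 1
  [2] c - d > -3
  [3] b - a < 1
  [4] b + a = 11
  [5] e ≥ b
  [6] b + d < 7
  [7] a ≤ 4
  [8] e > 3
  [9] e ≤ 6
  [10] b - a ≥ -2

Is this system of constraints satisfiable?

From constraints 5 and 9: b ≤ e ≤ 6. From constraint 7: a ≤ 4. Hence b + a ≤ 10. But constraint 4 requires b + a = 11, and 11 > 10. Contradiction.

Unsatisfiable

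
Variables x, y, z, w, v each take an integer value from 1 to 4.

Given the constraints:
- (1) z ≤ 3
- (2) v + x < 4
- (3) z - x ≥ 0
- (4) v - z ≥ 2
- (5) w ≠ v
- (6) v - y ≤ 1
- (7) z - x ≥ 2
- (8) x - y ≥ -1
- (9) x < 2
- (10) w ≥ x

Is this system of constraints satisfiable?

Constraints 4, 6, 7, and 8 give y − v ≥ -1, v − z ≥ 2, z − x ≥ 2, x − y ≥ -1.
Adding all 4 inequalities: the left sides telescope to 0, and the right sides sum to (-1) + 2 + 2 + (-1) = 2. So 0 ≥ 2, which is false.

Unsatisfiable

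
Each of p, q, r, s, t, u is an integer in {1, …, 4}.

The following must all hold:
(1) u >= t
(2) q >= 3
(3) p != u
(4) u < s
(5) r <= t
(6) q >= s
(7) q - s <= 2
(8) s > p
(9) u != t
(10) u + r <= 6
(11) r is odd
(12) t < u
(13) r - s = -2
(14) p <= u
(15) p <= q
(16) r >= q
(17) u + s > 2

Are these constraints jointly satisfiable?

Constraints 4, 5, 6, 12, and 16 give q ≤ r, r ≤ t, t < u, u < s, s ≤ q. Chaining: q ≤ r ≤ t < u < s ≤ q, which forces q < q — impossible.

Unsatisfiable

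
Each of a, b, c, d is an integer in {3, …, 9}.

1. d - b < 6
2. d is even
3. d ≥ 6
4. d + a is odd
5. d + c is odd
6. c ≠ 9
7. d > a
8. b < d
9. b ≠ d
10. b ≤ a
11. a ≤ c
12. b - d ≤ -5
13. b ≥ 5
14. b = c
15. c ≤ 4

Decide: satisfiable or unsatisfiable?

From constraints 10 and 13: a ≥ b and b ≥ 5, so a ≥ 5. From constraints 11 and 15: a ≤ c and c ≤ 4, so a ≤ 4. But 4 < 5, so no value of a works.

Unsatisfiable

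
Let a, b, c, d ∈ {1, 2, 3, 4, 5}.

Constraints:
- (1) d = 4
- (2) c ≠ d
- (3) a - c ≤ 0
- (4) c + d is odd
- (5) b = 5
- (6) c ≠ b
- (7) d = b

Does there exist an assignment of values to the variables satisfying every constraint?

Unsatisfiable

Constraint 1 fixes d = 4 and constraint 5 fixes b = 5, but constraint 7 requires d = b. Since 4 ≠ 5, contradiction.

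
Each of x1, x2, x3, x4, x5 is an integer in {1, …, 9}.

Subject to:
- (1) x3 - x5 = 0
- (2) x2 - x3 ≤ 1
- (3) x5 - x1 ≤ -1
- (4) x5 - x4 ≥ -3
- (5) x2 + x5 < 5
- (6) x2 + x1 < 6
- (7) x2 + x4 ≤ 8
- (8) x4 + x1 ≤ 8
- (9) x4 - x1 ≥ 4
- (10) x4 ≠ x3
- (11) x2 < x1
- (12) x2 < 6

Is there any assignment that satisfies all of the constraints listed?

Constraints 3, 4, and 9 give x4 − x1 ≥ 4, x1 − x5 ≥ 1, x5 − x4 ≥ -3.
Adding all 3 inequalities: the left sides telescope to 0, and the right sides sum to 4 + 1 + (-3) = 2. So 0 ≥ 2, which is false.

Unsatisfiable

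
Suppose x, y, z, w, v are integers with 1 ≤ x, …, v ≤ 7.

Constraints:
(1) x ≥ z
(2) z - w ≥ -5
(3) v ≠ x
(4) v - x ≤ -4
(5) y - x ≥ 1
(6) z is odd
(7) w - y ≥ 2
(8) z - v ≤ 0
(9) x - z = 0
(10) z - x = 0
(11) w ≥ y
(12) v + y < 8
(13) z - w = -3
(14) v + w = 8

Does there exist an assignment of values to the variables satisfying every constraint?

Unsatisfiable

Constraints 2, 4, 5, 7, and 8 give y − x ≥ 1, x − v ≥ 4, v − z ≥ 0, z − w ≥ -5, w − y ≥ 2.
Adding all 5 inequalities: the left sides telescope to 0, and the right sides sum to 1 + 4 + 0 + (-5) + 2 = 2. So 0 ≥ 2, which is false.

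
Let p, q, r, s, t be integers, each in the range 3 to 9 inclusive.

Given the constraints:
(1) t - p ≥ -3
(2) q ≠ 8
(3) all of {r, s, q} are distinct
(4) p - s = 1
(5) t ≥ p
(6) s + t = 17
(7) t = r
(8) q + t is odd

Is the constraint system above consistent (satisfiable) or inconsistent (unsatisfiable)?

Satisfiable

One satisfying assignment is p = 9, q = 4, r = 9, s = 8, t = 9.
For the less obvious constraints — constraint 1: t - p = 0; constraint 4: p - s = 1 — and the others hold by inspection.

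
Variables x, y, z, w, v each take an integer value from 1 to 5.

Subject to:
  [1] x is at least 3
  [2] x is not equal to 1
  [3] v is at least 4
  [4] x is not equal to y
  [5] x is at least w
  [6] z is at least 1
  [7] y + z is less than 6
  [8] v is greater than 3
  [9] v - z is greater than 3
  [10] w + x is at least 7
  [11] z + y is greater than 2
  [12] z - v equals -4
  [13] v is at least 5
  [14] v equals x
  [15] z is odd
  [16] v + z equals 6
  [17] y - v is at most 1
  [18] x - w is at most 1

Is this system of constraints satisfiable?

Satisfiable

One satisfying assignment is x = 5, y = 3, z = 1, w = 5, v = 5.
For the less obvious constraints — constraint 7: y + z = 4; constraint 9: v - z = 4 — and the others hold by inspection.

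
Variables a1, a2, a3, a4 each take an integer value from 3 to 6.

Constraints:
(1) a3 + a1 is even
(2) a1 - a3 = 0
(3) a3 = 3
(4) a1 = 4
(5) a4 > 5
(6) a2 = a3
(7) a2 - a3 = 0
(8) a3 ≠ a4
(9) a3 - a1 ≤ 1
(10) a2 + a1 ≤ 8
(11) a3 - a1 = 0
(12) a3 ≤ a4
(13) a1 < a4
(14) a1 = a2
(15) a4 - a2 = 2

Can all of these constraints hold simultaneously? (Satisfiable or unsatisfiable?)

Unsatisfiable

Constraint 4 fixes a1 = 4 and constraint 3 fixes a3 = 3. Constraints 6 and 14 give a1 = a2 = a3, so a1 = a3. But 4 ≠ 3 — contradiction.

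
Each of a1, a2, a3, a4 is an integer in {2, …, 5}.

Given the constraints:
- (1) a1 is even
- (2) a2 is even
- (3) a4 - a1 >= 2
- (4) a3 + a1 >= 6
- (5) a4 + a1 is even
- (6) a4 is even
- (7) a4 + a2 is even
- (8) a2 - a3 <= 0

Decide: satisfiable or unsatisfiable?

The assignment a1 = 2, a2 = 4, a3 = 4, a4 = 4 works:
  constraint 3 holds since a4 - a1 = 2.
  constraint 4 holds since a3 + a1 = 6.
The rest check out directly.

Satisfiable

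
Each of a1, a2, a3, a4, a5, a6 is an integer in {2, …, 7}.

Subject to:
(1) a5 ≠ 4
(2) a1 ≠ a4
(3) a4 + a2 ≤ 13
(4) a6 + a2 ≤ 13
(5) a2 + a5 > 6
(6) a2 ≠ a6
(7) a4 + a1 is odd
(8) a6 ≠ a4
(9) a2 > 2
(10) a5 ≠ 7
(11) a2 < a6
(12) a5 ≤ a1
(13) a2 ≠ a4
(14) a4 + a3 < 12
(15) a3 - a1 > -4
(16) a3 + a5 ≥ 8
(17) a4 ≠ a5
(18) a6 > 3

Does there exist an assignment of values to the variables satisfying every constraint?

Satisfiable

The assignment a1 = 7, a2 = 4, a3 = 4, a4 = 6, a5 = 5, a6 = 7 works:
  constraint 3 holds since a4 + a2 = 10.
  constraint 4 holds since a6 + a2 = 11.
The rest check out directly.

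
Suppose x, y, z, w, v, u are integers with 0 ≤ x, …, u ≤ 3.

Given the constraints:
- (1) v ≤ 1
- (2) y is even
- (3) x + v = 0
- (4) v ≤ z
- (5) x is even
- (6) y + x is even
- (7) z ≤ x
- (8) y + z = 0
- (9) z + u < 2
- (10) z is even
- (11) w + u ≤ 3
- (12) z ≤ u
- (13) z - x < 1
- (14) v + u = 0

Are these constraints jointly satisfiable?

Satisfiable

The assignment x = 0, y = 0, z = 0, w = 0, v = 0, u = 0 works:
  constraint 3 holds since x + v = 0.
  constraint 8 holds since y + z = 0.
The rest check out directly.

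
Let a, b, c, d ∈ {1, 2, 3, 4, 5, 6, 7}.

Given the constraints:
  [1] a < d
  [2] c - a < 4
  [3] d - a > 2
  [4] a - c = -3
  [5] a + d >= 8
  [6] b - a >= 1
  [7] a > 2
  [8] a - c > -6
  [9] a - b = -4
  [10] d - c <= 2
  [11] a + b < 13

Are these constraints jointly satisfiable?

One satisfying assignment is a = 3, b = 7, c = 6, d = 7.
For the less obvious constraints — constraint 2: c - a = 3; constraint 3: d - a = 4; constraint 4: a - c = -3 — and the others hold by inspection.

Satisfiable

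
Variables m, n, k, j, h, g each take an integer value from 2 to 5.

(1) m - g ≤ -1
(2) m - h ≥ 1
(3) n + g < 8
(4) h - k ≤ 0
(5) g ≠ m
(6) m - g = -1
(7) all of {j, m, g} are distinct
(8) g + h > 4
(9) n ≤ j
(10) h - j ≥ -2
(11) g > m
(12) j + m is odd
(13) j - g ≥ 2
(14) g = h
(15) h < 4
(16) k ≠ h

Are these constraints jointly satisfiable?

Unsatisfiable

Constraints 1, 2, 10, and 13 give m − h ≥ 1, h − j ≥ -2, j − g ≥ 2, g − m ≥ 1.
Adding all 4 inequalities: the left sides telescope to 0, and the right sides sum to 1 + (-2) + 2 + 1 = 2. So 0 ≥ 2, which is false.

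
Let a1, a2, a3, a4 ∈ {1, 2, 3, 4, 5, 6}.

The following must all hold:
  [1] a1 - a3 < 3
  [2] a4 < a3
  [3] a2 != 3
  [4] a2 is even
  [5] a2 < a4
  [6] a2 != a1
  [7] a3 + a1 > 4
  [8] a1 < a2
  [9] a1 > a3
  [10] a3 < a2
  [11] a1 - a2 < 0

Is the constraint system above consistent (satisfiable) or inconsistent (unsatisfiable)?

Unsatisfiable

Constraints 2, 5, 8, and 9 give a4 < a3, a3 < a1, a1 < a2, a2 < a4. Chaining: a4 < a3 < a1 < a2 < a4, which forces a4 < a4 — impossible.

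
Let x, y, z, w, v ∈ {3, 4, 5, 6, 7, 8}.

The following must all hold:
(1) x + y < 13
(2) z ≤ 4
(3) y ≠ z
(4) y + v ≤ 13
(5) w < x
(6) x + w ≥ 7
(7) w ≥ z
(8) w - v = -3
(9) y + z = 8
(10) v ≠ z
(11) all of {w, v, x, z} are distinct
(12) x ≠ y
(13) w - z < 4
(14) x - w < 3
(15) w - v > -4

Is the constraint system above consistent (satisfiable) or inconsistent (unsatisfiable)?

Try x = 6, y = 5, z = 3, w = 4, v = 7.
Check constraint 1: x + y = 11; constraint 4: y + v = 12. The remaining constraints are straightforward to verify.

Satisfiable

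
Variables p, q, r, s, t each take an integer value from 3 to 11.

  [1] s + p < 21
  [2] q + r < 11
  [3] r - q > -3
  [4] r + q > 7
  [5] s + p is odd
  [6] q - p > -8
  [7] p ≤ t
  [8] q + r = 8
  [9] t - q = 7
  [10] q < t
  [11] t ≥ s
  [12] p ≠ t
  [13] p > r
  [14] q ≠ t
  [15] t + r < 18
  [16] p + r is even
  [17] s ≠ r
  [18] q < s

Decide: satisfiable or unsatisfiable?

Satisfiable

Setting (p, q, r, s, t) = (10, 4, 4, 9, 11) satisfies everything: constraint 1: s + p = 19; constraint 2: q + r = 8; constraint 3: r - q = 0, and the others follow.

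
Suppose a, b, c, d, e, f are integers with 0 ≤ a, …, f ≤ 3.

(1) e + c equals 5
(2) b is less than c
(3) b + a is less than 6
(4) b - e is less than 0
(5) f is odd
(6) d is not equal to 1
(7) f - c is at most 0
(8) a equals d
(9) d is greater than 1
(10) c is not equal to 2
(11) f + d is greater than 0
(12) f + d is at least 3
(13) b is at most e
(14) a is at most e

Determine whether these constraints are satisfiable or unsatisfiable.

Satisfiable

The assignment a = 2, b = 1, c = 3, d = 2, e = 2, f = 1 works:
  constraint 1 holds since e + c = 5.
  constraint 3 holds since b + a = 3.
  constraint 4 holds since b - e = -1.
The rest check out directly.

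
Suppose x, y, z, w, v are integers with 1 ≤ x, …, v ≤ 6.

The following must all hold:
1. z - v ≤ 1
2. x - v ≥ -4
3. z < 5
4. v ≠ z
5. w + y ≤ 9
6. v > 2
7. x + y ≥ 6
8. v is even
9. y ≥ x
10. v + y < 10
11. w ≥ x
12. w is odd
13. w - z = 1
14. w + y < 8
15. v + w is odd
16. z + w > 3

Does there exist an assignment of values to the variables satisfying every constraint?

Satisfiable

Try x = 3, y = 3, z = 2, w = 3, v = 4.
Check constraint 1: z - v = -2; constraint 2: x - v = -1. The remaining constraints are straightforward to verify.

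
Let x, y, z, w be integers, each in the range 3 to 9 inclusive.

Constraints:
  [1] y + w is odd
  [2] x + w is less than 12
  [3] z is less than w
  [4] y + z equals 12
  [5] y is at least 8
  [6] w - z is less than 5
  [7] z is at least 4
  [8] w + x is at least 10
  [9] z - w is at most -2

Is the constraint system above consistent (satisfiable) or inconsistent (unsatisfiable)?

Satisfiable

One satisfying assignment is x = 4, y = 8, z = 4, w = 7.
For the less obvious constraints — constraint 2: x + w = 11; constraint 4: y + z = 12 — and the others hold by inspection.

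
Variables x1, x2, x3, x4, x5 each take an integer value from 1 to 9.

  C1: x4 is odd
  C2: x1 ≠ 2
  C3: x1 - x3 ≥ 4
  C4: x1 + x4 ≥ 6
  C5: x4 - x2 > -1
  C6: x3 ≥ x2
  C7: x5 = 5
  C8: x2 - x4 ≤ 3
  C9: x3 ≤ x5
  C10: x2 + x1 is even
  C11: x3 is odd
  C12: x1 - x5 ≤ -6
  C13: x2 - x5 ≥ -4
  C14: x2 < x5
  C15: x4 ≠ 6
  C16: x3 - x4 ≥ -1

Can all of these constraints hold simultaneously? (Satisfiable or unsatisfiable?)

Unsatisfiable

Constraints 3, 8, 12, 13, and 16 give x2 − x5 ≥ -4, x5 − x1 ≥ 6, x1 − x3 ≥ 4, x3 − x4 ≥ -1, x4 − x2 ≥ -3.
Adding all 5 inequalities: the left sides telescope to 0, and the right sides sum to (-4) + 6 + 4 + (-1) + (-3) = 2. So 0 ≥ 2, which is false.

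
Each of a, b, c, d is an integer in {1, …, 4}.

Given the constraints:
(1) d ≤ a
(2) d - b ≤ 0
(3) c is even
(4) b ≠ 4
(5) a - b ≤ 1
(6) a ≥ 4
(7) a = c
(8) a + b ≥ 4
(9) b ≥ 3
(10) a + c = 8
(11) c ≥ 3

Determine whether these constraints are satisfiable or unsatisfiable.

Try a = 4, b = 3, c = 4, d = 3.
Check constraint 2: d - b = 0; constraint 5: a - b = 1; constraint 8: a + b = 7. The remaining constraints are straightforward to verify.

Satisfiable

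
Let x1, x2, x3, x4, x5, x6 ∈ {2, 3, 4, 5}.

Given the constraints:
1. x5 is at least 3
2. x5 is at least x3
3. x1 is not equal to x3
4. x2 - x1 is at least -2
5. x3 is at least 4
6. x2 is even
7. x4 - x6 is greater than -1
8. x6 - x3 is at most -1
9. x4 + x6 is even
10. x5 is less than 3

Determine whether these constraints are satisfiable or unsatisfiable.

Unsatisfiable

From constraints 2 and 5: x5 ≥ x3 and x3 ≥ 4, so x5 ≥ 4. From constraint 10: x5 ≤ 2. But 2 < 4, so no value of x5 works.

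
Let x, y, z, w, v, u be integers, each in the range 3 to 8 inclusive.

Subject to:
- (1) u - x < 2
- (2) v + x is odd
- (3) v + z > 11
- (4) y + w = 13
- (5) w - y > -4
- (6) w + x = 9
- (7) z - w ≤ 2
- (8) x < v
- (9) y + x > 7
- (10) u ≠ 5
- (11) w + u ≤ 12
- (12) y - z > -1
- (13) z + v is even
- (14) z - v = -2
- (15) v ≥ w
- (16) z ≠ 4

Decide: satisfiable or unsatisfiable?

Take x = 3, y = 7, z = 6, w = 6, v = 8, u = 4. Then constraint 1: u - x = 1; constraint 3: v + z = 14; constraint 4: y + w = 13, and every other listed constraint is also met.

Satisfiable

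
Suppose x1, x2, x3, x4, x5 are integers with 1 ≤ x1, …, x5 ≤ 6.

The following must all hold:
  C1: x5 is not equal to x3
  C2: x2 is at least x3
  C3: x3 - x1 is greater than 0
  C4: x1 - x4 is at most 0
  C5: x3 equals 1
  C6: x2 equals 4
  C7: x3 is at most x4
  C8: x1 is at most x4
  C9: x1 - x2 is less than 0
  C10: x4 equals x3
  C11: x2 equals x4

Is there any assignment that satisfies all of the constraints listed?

Constraint 6 fixes x2 = 4 and constraint 5 fixes x3 = 1. Constraints 10 and 11 give x2 = x4 = x3, so x2 = x3. But 4 ≠ 1 — contradiction.

Unsatisfiable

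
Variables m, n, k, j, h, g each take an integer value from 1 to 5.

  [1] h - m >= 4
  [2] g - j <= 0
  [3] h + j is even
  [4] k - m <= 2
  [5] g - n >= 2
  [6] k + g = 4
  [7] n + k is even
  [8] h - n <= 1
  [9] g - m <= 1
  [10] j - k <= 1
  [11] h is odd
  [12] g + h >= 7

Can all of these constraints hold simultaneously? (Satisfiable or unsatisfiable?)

Unsatisfiable

Constraints 1, 2, 4, 5, 8, and 10 give m − k ≥ -2, k − j ≥ -1, j − g ≥ 0, g − n ≥ 2, n − h ≥ -1, h − m ≥ 4.
Adding all 6 inequalities: the left sides telescope to 0, and the right sides sum to (-2) + (-1) + 0 + 2 + (-1) + 4 = 2. So 0 ≥ 2, which is false.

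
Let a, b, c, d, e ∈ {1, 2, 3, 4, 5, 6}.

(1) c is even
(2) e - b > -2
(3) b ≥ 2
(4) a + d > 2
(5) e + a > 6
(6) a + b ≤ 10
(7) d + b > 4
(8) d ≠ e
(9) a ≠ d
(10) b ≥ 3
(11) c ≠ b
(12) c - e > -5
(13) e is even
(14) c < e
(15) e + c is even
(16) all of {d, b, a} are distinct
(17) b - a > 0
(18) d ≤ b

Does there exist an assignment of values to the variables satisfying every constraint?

Satisfiable

One satisfying assignment is a = 3, b = 4, c = 2, d = 1, e = 4.
For the less obvious constraints — constraint 2: e - b = 0; constraint 4: a + d = 4; constraint 5: e + a = 7 — and the others hold by inspection.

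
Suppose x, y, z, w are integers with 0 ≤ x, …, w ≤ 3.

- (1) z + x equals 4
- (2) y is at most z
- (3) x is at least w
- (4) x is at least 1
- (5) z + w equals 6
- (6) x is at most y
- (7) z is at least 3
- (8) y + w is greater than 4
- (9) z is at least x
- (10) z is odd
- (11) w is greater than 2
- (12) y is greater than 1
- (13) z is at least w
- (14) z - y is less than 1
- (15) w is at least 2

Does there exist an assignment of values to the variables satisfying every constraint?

Unsatisfiable

From constraint 7: z ≥ 3. From constraints 3 and 15: x ≥ w ≥ 2. Hence z + x ≥ 5. But constraint 1 requires z + x = 4, and 4 < 5. Contradiction.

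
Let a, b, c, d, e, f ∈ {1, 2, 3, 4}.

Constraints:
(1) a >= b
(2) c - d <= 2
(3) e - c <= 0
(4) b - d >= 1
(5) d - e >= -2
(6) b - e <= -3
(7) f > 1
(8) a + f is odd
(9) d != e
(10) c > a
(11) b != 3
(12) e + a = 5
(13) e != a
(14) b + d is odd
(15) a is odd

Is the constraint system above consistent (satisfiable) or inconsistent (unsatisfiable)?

Unsatisfiable

Constraints 2, 3, 4, and 6 give b − d ≥ 1, d − c ≥ -2, c − e ≥ 0, e − b ≥ 3.
Adding all 4 inequalities: the left sides telescope to 0, and the right sides sum to 1 + (-2) + 0 + 3 = 2. So 0 ≥ 2, which is false.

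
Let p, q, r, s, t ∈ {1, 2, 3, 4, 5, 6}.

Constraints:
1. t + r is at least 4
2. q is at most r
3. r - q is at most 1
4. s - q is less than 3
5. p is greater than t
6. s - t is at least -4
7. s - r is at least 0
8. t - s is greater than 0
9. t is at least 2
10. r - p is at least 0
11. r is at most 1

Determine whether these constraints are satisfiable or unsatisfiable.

Constraints 5, 7, 8, and 10 give r ≤ s, s < t, t < p, p ≤ r. Chaining: r ≤ s < t < p ≤ r, which forces r < r — impossible.

Unsatisfiable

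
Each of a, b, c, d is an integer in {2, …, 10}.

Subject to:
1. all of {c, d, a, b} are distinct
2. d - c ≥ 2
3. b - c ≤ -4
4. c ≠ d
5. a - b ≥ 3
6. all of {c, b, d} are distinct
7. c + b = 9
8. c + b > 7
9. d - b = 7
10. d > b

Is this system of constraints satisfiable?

Satisfiable

The assignment a = 6, b = 2, c = 7, d = 9 works:
  constraint 2 holds since d - c = 2.
  constraint 3 holds since b - c = -5.
  constraint 5 holds since a - b = 4.
The rest check out directly.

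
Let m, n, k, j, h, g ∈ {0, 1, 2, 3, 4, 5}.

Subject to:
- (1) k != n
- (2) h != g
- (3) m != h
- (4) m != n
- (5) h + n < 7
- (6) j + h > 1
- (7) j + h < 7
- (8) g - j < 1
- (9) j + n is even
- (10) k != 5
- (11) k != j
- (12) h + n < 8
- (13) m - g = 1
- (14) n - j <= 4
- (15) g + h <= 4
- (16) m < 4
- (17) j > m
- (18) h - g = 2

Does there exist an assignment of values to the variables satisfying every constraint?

Take m = 1, n = 4, k = 0, j = 2, h = 2, g = 0. Then constraint 5: h + n = 6; constraint 6: j + h = 4, and every other listed constraint is also met.

Satisfiable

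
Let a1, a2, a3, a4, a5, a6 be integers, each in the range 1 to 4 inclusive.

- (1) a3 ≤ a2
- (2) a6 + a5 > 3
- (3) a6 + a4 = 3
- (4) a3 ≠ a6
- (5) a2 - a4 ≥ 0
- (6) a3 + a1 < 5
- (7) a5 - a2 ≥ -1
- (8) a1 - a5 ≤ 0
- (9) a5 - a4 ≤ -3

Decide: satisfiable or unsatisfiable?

Constraints 5, 7, and 9 give a5 − a2 ≥ -1, a2 − a4 ≥ 0, a4 − a5 ≥ 3.
Adding all 3 inequalities: the left sides telescope to 0, and the right sides sum to (-1) + 0 + 3 = 2. So 0 ≥ 2, which is false.

Unsatisfiable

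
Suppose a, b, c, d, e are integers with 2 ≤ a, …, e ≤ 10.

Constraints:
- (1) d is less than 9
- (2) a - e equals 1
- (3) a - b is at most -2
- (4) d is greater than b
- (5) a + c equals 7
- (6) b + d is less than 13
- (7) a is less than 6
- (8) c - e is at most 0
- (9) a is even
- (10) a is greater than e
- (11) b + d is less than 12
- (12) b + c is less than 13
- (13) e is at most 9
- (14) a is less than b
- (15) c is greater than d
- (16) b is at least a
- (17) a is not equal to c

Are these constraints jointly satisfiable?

Constraints 4, 8, 10, 14, and 15 give a < b, b < d, d < c, c ≤ e, e < a. Chaining: a < b < d < c ≤ e < a, which forces a < a — impossible.

Unsatisfiable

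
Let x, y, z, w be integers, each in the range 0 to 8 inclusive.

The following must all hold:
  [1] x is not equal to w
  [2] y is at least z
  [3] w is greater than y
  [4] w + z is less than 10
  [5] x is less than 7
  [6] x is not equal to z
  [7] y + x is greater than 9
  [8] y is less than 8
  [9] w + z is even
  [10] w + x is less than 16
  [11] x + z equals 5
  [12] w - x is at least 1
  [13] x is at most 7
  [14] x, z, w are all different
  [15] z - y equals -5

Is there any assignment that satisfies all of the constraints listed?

Try x = 5, y = 5, z = 0, w = 8.
Check constraint 4: w + z = 8; constraint 7: y + x = 10; constraint 10: w + x = 13. The remaining constraints are straightforward to verify.

Satisfiable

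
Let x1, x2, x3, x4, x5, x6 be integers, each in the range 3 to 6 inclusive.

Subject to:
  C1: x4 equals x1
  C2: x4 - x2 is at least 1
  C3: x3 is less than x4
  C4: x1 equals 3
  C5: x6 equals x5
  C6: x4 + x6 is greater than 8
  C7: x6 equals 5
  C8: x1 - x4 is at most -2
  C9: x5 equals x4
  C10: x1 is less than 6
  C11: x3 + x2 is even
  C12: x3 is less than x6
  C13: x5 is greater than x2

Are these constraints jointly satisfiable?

Unsatisfiable

Constraint 7 fixes x6 = 5 and constraint 4 fixes x1 = 3. Constraints 1, 5, and 9 give x6 = x5 = x4 = x1, so x6 = x1. But 5 ≠ 3 — contradiction.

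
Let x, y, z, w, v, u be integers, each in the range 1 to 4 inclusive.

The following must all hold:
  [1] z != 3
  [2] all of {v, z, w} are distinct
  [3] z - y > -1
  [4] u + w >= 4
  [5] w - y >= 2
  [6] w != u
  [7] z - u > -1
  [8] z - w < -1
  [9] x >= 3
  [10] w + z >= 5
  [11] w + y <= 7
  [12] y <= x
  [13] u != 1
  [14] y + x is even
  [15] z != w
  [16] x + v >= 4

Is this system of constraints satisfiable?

Satisfiable

Try x = 4, y = 2, z = 2, w = 4, v = 1, u = 2.
Check constraint 3: z - y = 0; constraint 4: u + w = 6; constraint 5: w - y = 2. The remaining constraints are straightforward to verify.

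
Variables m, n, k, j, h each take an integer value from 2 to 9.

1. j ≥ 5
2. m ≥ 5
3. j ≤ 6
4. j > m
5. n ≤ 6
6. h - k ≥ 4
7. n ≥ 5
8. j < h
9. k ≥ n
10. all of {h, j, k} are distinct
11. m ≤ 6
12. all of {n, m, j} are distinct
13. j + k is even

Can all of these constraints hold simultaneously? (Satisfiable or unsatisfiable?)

Unsatisfiable

Constraints 1, 2, 3, 5, 7, and 11 confine each of n, m, j to the 2 values {5, 6}.
Constraint 12 requires all 3 of them to be distinct, but only 2 values are available — impossible by the pigeonhole principle.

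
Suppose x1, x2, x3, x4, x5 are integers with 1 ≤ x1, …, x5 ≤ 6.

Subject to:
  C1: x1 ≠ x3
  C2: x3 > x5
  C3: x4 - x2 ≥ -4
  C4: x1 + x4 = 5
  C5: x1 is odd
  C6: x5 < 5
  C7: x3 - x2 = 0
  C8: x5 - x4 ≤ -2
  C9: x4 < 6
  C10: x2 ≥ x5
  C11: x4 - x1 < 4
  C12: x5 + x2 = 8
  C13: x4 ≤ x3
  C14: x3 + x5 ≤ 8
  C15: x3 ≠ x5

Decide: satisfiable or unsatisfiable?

One satisfying assignment is x1 = 1, x2 = 6, x3 = 6, x4 = 4, x5 = 2.
For the less obvious constraints — constraint 3: x4 - x2 = -2; constraint 4: x1 + x4 = 5 — and the others hold by inspection.

Satisfiable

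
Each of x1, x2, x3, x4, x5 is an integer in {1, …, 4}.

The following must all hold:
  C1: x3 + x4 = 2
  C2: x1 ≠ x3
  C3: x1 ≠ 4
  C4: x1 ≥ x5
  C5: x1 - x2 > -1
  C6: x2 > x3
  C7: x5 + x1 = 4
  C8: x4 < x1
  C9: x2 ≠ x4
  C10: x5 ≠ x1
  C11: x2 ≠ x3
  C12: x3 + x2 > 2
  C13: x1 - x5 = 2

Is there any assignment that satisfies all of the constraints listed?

Try x1 = 3, x2 = 3, x3 = 1, x4 = 1, x5 = 1.
Check constraint 1: x3 + x4 = 2; constraint 5: x1 - x2 = 0. The remaining constraints are straightforward to verify.

Satisfiable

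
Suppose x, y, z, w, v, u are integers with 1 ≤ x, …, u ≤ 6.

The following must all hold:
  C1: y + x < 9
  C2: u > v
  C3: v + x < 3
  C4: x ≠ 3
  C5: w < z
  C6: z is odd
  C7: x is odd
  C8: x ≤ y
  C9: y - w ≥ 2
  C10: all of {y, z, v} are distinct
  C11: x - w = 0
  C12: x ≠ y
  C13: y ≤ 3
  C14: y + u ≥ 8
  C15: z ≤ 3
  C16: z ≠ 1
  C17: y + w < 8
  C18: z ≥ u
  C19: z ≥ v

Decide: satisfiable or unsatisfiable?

From constraint 13: y ≤ 3. From constraints 15 and 18: u ≤ z ≤ 3. Hence y + u ≤ 6. But constraint 14 requires y + u ≥ 8, and 8 > 6. Contradiction.

Unsatisfiable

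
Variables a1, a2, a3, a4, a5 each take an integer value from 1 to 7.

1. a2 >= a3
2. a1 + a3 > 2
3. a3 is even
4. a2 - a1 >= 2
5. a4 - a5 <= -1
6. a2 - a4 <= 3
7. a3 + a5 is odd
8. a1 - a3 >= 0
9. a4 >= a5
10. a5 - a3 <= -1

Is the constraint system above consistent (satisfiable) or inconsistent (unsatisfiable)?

Unsatisfiable

Constraints 4, 5, 6, 8, and 10 give a4 − a2 ≥ -3, a2 − a1 ≥ 2, a1 − a3 ≥ 0, a3 − a5 ≥ 1, a5 − a4 ≥ 1.
Adding all 5 inequalities: the left sides telescope to 0, and the right sides sum to (-3) + 2 + 0 + 1 + 1 = 1. So 0 ≥ 1, which is false.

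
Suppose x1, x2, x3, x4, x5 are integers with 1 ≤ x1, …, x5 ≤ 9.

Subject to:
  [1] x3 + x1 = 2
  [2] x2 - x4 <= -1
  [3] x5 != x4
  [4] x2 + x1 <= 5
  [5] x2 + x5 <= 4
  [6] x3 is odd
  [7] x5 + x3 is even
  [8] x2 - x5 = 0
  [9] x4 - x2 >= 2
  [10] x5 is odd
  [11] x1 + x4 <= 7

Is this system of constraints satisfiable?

Satisfiable

Setting (x1, x2, x3, x4, x5) = (1, 1, 1, 5, 1) satisfies everything: constraint 1: x3 + x1 = 2; constraint 2: x2 - x4 = -4; constraint 4: x2 + x1 = 2, and the others follow.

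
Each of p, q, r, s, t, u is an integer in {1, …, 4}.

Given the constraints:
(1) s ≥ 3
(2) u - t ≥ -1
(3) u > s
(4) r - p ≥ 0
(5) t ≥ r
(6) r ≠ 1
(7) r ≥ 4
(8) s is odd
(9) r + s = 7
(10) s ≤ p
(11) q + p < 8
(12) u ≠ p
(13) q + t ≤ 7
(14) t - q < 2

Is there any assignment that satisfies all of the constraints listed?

Satisfiable

Try p = 3, q = 3, r = 4, s = 3, t = 4, u = 4.
Check constraint 2: u - t = 0; constraint 4: r - p = 1; constraint 9: r + s = 7. The remaining constraints are straightforward to verify.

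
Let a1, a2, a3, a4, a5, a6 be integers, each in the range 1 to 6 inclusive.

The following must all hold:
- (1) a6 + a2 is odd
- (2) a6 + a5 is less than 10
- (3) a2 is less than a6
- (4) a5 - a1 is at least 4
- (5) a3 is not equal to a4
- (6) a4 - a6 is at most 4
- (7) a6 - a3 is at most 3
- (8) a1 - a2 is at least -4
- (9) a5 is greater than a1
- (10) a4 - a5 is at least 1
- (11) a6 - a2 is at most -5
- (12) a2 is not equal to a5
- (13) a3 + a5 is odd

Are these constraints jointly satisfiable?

Unsatisfiable

Constraints 4, 6, 8, 10, and 11 give a6 − a4 ≥ -4, a4 − a5 ≥ 1, a5 − a1 ≥ 4, a1 − a2 ≥ -4, a2 − a6 ≥ 5.
Adding all 5 inequalities: the left sides telescope to 0, and the right sides sum to (-4) + 1 + 4 + (-4) + 5 = 2. So 0 ≥ 2, which is false.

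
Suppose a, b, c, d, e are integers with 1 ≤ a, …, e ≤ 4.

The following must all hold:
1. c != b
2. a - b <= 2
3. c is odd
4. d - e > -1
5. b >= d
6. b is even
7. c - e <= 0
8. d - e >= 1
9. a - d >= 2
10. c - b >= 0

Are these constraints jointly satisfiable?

Unsatisfiable

Constraints 2, 7, 8, 9, and 10 give a − d ≥ 2, d − e ≥ 1, e − c ≥ 0, c − b ≥ 0, b − a ≥ -2.
Adding all 5 inequalities: the left sides telescope to 0, and the right sides sum to 2 + 1 + 0 + 0 + (-2) = 1. So 0 ≥ 1, which is false.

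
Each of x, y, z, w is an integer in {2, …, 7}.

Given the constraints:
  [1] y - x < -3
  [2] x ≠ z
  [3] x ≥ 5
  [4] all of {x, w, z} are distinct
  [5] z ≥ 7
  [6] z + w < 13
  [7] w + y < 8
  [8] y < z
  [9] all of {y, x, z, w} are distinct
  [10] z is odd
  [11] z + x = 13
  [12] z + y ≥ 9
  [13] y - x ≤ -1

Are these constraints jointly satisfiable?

Satisfiable

Setting (x, y, z, w) = (6, 2, 7, 4) satisfies everything: constraint 1: y - x = -4; constraint 6: z + w = 11; constraint 7: w + y = 6, and the others follow.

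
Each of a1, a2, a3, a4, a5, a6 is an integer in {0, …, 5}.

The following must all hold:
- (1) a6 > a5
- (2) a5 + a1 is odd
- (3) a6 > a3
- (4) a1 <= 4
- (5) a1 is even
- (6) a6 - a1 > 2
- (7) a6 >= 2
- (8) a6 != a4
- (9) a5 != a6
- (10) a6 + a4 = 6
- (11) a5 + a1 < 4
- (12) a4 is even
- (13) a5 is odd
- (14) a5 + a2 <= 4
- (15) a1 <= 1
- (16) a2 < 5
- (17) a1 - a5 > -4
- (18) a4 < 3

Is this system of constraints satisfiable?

One satisfying assignment is a1 = 0, a2 = 1, a3 = 1, a4 = 2, a5 = 3, a6 = 4.
For the less obvious constraints — constraint 6: a6 - a1 = 4; constraint 10: a6 + a4 = 6 — and the others hold by inspection.

Satisfiable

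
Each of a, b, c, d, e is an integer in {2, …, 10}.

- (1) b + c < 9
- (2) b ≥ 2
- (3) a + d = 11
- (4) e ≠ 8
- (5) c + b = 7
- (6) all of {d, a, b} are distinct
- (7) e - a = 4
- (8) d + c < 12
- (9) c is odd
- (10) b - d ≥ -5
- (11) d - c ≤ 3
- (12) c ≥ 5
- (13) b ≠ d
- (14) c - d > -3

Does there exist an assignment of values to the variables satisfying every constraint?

One satisfying assignment is a = 6, b = 2, c = 5, d = 5, e = 10.
For the less obvious constraints — constraint 1: b + c = 7; constraint 3: a + d = 11 — and the others hold by inspection.

Satisfiable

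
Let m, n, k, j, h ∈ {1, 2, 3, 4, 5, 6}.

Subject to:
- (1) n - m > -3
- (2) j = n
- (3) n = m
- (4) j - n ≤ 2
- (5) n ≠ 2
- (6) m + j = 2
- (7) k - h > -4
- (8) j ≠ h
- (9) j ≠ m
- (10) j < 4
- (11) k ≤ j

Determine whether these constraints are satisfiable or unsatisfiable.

From constraints 2 and 3, j = n = m, so j = m. But constraint 9 says j ≠ m. Contradiction.

Unsatisfiable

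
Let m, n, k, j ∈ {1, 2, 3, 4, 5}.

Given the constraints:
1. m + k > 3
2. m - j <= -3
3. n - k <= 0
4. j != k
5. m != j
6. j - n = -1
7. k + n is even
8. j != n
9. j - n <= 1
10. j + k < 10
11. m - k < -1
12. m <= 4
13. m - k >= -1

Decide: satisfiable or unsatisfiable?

Unsatisfiable

Constraints 2, 3, 9, and 13 give k − n ≥ 0, n − j ≥ -1, j − m ≥ 3, m − k ≥ -1.
Adding all 4 inequalities: the left sides telescope to 0, and the right sides sum to 0 + (-1) + 3 + (-1) = 1. So 0 ≥ 1, which is false.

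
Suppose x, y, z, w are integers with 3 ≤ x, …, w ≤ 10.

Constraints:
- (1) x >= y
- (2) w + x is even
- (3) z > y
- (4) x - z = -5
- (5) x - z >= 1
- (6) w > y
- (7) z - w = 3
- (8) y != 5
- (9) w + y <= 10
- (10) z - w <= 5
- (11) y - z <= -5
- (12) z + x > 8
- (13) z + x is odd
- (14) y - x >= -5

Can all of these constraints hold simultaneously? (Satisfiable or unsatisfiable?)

Unsatisfiable

Constraints 5, 11, and 14 give y − x ≥ -5, x − z ≥ 1, z − y ≥ 5.
Adding all 3 inequalities: the left sides telescope to 0, and the right sides sum to (-5) + 1 + 5 = 1. So 0 ≥ 1, which is false.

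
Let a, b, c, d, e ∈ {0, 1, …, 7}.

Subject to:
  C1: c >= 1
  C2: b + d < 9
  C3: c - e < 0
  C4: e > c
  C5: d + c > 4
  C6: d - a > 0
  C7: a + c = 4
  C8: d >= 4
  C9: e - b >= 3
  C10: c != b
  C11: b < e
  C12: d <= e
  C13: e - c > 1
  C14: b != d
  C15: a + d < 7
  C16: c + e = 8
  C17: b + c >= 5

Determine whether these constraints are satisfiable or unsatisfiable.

Take a = 1, b = 2, c = 3, d = 4, e = 5. Then constraint 2: b + d = 6; constraint 3: c - e = -2; constraint 5: d + c = 7, and every other listed constraint is also met.

Satisfiable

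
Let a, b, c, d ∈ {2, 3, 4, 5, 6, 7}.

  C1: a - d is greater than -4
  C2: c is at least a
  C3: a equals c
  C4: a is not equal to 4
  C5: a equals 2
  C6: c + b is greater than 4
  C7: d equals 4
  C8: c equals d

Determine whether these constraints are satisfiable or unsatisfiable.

Constraint 5 fixes a = 2 and constraint 7 fixes d = 4. Constraints 3 and 8 give a = c = d, so a = d. But 2 ≠ 4 — contradiction.

Unsatisfiable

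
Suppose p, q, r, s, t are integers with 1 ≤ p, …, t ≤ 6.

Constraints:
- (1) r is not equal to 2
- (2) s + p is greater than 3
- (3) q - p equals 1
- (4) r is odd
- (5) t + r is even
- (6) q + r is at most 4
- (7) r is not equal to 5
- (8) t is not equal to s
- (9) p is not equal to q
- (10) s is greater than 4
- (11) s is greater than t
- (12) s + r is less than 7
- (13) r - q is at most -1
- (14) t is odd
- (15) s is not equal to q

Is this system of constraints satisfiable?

The assignment p = 1, q = 2, r = 1, s = 5, t = 3 works:
  constraint 2 holds since s + p = 6.
  constraint 3 holds since q - p = 1.
The rest check out directly.

Satisfiable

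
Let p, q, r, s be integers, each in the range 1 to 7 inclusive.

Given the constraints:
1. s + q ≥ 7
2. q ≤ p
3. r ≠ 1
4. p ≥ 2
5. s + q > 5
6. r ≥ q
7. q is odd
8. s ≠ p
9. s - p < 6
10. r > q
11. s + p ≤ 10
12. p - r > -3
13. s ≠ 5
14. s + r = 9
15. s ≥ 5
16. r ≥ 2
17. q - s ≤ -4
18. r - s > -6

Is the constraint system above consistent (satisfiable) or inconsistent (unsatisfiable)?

Setting (p, q, r, s) = (3, 1, 3, 6) satisfies everything: constraint 1: s + q = 7; constraint 5: s + q = 7; constraint 9: s - p = 3, and the others follow.

Satisfiable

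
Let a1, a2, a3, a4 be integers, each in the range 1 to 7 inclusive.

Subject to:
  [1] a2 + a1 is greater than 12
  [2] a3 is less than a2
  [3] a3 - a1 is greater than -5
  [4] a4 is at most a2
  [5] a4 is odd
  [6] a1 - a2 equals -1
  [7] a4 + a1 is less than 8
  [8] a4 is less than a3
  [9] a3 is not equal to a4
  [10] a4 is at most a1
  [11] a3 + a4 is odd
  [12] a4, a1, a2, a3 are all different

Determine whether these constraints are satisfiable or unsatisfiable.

The assignment a1 = 6, a2 = 7, a3 = 2, a4 = 1 works:
  constraint 1 holds since a2 + a1 = 13.
  constraint 3 holds since a3 - a1 = -4.
  constraint 6 holds since a1 - a2 = -1.
The rest check out directly.

Satisfiable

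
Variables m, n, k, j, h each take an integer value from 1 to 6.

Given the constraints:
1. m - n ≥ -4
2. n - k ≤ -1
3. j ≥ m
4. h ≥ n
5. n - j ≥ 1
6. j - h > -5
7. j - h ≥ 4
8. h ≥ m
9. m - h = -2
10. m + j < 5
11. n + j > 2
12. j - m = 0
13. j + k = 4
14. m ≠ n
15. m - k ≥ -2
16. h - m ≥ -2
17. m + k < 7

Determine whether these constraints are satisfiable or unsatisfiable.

Unsatisfiable

Constraints 2, 5, 7, 15, and 16 give j − h ≥ 4, h − m ≥ -2, m − k ≥ -2, k − n ≥ 1, n − j ≥ 1.
Adding all 5 inequalities: the left sides telescope to 0, and the right sides sum to 4 + (-2) + (-2) + 1 + 1 = 2. So 0 ≥ 2, which is false.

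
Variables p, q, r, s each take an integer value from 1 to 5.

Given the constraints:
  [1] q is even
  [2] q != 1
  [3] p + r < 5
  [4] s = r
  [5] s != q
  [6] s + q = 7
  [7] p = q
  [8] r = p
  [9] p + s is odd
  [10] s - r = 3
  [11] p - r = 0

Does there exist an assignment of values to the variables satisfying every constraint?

Unsatisfiable

From constraints 4, 7, and 8, s = r = p = q, so s = q. But constraint 5 says s ≠ q. Contradiction.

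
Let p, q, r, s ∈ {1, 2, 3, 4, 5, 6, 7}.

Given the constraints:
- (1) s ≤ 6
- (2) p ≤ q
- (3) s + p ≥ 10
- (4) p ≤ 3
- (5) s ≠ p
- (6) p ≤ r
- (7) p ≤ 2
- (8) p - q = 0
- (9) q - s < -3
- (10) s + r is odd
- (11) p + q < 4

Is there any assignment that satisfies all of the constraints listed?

From constraint 1: s ≤ 6. From constraint 4: p ≤ 3. Hence s + p ≤ 9. But constraint 3 requires s + p ≥ 10, and 10 > 9. Contradiction.

Unsatisfiable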